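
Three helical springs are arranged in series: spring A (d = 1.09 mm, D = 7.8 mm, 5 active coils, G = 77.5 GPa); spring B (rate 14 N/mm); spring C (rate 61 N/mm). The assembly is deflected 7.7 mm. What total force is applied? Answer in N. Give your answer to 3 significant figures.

29.5 N

k_A = Gd⁴/(8D³N_a) = (77.5×10³)(1.09⁴)/(8·7.8³·5) = 5.7632 N/mm
Series: 1/k_eq = 1/5.7632 + 1/14 + 1/61 = 0.26134; k_eq = 3.8265 N/mm
F = k_eq·δ = 3.8265·7.7 = 29.464 N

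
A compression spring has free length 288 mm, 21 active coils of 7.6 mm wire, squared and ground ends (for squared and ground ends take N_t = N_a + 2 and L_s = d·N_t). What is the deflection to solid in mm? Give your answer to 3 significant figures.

113 mm

N_t = 23; L_s = 7.6·23 = 174.8 mm
δ_solid = L₀ − L_s = 288 − 174.8 = 113.2 mm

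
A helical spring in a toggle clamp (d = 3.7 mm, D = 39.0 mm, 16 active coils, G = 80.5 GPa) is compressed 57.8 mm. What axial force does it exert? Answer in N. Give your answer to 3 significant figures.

115 N

k = Gd⁴/(8D³N_a) = (80.5×10³)(3.7⁴)/(8·39.0³·16) = 1.987 N/mm
F = k·δ = 1.987 × 57.8 = 114.85 N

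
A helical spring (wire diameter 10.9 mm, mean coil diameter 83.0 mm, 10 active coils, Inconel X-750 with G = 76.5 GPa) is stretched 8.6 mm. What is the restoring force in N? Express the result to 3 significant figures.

203 N

k = Gd⁴/(8D³N_a) = (76.5×10³)(10.9⁴)/(8·83.0³·10) = 23.607 N/mm
F = k·δ = 23.607 × 8.6 = 203.02 N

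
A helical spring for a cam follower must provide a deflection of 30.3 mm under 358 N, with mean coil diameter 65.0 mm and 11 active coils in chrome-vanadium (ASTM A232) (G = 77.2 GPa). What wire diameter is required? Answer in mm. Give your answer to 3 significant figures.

7.80 mm

Required rate k = F/δ = 358/30.3 = 11.815 N/mm
d = (8D³N_a·k / G)^(1/4) = (8·65.0³·11·11.815 / (77.2×10³))^0.25
  = (3698.7)^0.25 = 7.7985 mm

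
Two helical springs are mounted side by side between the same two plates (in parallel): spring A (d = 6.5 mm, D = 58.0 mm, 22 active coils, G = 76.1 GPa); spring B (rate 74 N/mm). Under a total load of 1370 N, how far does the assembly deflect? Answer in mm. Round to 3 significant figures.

k_A = Gd⁴/(8D³N_a) = (76.1×10³)(6.5⁴)/(8·58.0³·22) = 3.9559 N/mm
Parallel: k_eq = 3.9559 + 74 = 77.956 N/mm
δ = F/k_eq = 1370/77.956 = 17.574 mm

17.6 mm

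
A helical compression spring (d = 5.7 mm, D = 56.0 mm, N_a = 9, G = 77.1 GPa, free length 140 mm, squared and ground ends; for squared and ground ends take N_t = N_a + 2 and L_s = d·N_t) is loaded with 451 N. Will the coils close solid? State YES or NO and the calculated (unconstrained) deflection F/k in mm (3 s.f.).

k = Gd⁴/(8D³N_a) = (77.1×10³)(5.7⁴)/(8·56.0³·9) = 6.4366 N/mm
N_t = 11; L_s = 5.7·11 = 62.7 mm; δ_solid = L₀ − L_s = 140 − 62.7 = 77.3 mm
δ = F/k = 451/6.4366 = 70.068 mm
δ < δ_solid → spring does not go solid

NO, δ = 70.1 mm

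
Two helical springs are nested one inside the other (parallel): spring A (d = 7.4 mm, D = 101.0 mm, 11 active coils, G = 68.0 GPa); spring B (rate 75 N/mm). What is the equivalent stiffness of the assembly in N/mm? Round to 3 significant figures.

77.2 N/mm

k_A = Gd⁴/(8D³N_a) = (68.0×10³)(7.4⁴)/(8·101.0³·11) = 2.249 N/mm
Parallel: k_eq = 2.249 + 75 = 77.249 N/mm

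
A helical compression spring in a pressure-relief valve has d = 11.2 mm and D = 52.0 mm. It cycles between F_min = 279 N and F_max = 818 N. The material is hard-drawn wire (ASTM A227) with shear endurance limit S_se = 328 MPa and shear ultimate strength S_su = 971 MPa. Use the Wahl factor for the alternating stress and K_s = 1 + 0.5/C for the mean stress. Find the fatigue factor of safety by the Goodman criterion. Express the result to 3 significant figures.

C = D/d = 52.0/11.2 = 4.6429; K_W = (4C−1)/(4C−4)+0.615/C = 1.3383; K_s = 1+0.5/C = 1.1077
F_a = (F_max−F_min)/2 = 269.5 N; F_m = (F_max+F_min)/2 = 548.5 N
τ_a = K_W·8F_aD/(πd³) = 1.3383 × 25.401 = 33.995 MPa
τ_m = K_s·8F_mD/(πd³) = 1.1077 × 51.697 = 57.264 MPa
Goodman: 1/n_f = τ_a/S_se + τ_m/S_su = 33.995/328 + 57.264/971 = 0.10364 + 0.05897 = 0.16262
n_f = 1/0.16262 = 6.149

6.15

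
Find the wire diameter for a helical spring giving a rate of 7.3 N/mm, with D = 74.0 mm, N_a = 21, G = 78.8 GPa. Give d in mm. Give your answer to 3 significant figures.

8.91 mm

d = (8D³N_a·k / G)^(1/4) = (8·74.0³·21·7.3 / (78.8×10³))^0.25
  = (6306.7)^0.25 = 8.9115 mm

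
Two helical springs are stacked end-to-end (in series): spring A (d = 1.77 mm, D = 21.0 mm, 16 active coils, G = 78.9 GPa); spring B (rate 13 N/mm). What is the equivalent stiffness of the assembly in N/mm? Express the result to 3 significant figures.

k_A = Gd⁴/(8D³N_a) = (78.9×10³)(1.77⁴)/(8·21.0³·16) = 0.65328 N/mm
Series: 1/k_eq = 1/0.65328 + 1/13 = 1.6077; k_eq = 0.62203 N/mm

0.622 N/mm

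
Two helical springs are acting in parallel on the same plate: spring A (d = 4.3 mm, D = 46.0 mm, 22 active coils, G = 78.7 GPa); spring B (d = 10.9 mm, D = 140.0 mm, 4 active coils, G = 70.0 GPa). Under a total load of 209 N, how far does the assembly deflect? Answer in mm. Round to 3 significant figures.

16.3 mm

k_A = Gd⁴/(8D³N_a) = (78.7×10³)(4.3⁴)/(8·46.0³·22) = 1.5706 N/mm
k_B = Gd⁴/(8D³N_a) = (70.0×10³)(10.9⁴)/(8·140.0³·4) = 11.253 N/mm
Parallel: k_eq = 1.5706 + 11.253 = 12.824 N/mm
δ = F/k_eq = 209/12.824 = 16.298 mm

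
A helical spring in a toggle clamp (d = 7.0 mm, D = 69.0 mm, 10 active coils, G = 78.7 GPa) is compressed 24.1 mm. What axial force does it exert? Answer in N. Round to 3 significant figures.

173 N

k = Gd⁴/(8D³N_a) = (78.7×10³)(7.0⁴)/(8·69.0³·10) = 7.19 N/mm
F = k·δ = 7.19 × 24.1 = 173.28 N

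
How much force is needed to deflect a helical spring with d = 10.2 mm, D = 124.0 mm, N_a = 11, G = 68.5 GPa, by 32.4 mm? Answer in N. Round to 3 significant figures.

143 N

k = Gd⁴/(8D³N_a) = (68.5×10³)(10.2⁴)/(8·124.0³·11) = 4.4192 N/mm
F = k·δ = 4.4192 × 32.4 = 143.18 N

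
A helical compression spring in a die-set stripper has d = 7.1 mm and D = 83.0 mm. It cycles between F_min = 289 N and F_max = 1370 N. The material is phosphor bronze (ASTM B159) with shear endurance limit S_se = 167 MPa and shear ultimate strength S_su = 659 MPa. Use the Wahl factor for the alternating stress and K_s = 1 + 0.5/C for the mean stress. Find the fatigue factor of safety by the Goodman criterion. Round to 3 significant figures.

C = D/d = 83.0/7.1 = 11.6901; K_W = (4C−1)/(4C−4)+0.615/C = 1.1228; K_s = 1+0.5/C = 1.0428
F_a = (F_max−F_min)/2 = 540.5 N; F_m = (F_max+F_min)/2 = 829.5 N
τ_a = K_W·8F_aD/(πd³) = 1.1228 × 319.18 = 358.37 MPa
τ_m = K_s·8F_mD/(πd³) = 1.0428 × 489.85 = 510.8 MPa
Goodman: 1/n_f = τ_a/S_se + τ_m/S_su = 358.37/167 + 510.8/659 = 2.14591 + 0.77511 = 2.921
n_f = 1/2.921 = 0.3423

0.342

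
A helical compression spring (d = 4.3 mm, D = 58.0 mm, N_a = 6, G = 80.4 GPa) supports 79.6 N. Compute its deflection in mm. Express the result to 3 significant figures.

k = Gd⁴/(8D³N_a) = (80.4×10³)(4.3⁴)/(8·58.0³·6) = 2.935 N/mm
δ = F/k = 79.6 / 2.935 = 27.121 mm

27.1 mm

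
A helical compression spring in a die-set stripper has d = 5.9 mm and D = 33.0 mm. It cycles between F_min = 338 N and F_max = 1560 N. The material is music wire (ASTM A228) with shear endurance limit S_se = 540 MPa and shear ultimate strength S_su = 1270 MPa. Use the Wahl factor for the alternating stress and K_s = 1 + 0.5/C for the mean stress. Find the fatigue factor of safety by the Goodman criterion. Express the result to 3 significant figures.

1.08

C = D/d = 33.0/5.9 = 5.5932; K_W = (4C−1)/(4C−4)+0.615/C = 1.2732; K_s = 1+0.5/C = 1.0894
F_a = (F_max−F_min)/2 = 611 N; F_m = (F_max+F_min)/2 = 949 N
τ_a = K_W·8F_aD/(πd³) = 1.2732 × 250 = 318.31 MPa
τ_m = K_s·8F_mD/(πd³) = 1.0894 × 388.3 = 423.01 MPa
Goodman: 1/n_f = τ_a/S_se + τ_m/S_su = 318.31/540 + 423.01/1270 = 0.58946 + 0.33308 = 0.92254
n_f = 1/0.92254 = 1.084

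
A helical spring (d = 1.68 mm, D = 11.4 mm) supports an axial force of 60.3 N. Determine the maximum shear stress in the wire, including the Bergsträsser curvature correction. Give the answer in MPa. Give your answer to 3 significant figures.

Spring index C = D/d = 11.4/1.68 = 6.7857
K_B = (4C+2)/(4C−3) = 29.143/24.143 = 1.2071
τ₀ = 8FD/(πd³) = 8·60.3·11.4/(π·1.68³) = 5499.36/14.896 = 369.18 MPa
τ_max = K·τ₀ = 1.2071 × 369.18 = 445.63 MPa

446 MPa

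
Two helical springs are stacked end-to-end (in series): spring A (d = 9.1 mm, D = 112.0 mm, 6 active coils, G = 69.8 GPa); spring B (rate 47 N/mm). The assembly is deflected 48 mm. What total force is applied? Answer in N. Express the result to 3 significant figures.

k_A = Gd⁴/(8D³N_a) = (69.8×10³)(9.1⁴)/(8·112.0³·6) = 7.0978 N/mm
Series: 1/k_eq = 1/7.0978 + 1/47 = 0.16216; k_eq = 6.1666 N/mm
F = k_eq·δ = 6.1666·48 = 296 N

296 N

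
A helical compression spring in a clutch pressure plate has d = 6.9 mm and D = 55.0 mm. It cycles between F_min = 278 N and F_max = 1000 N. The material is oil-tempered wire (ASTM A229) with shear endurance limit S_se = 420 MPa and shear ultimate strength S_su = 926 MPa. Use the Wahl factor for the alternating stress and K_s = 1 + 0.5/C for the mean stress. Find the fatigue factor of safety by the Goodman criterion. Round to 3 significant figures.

C = D/d = 55.0/6.9 = 7.9710; K_W = (4C−1)/(4C−4)+0.615/C = 1.1847; K_s = 1+0.5/C = 1.0627
F_a = (F_max−F_min)/2 = 361 N; F_m = (F_max+F_min)/2 = 639 N
τ_a = K_W·8F_aD/(πd³) = 1.1847 × 153.91 = 182.34 MPa
τ_m = K_s·8F_mD/(πd³) = 1.0627 × 272.43 = 289.52 MPa
Goodman: 1/n_f = τ_a/S_se + τ_m/S_su = 182.34/420 + 289.52/926 = 0.43415 + 0.31266 = 0.7468
n_f = 1/0.7468 = 1.339

1.34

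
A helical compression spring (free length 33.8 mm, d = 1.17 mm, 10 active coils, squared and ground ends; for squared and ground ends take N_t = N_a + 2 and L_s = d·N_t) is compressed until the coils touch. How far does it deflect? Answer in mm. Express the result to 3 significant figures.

19.8 mm

N_t = 12; L_s = 1.17·12 = 14.04 mm
δ_solid = L₀ − L_s = 33.8 − 14.04 = 19.76 mm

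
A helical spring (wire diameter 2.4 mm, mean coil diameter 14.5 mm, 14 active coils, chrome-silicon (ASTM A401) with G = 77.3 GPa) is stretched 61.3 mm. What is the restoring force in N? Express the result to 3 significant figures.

460 N

k = Gd⁴/(8D³N_a) = (77.3×10³)(2.4⁴)/(8·14.5³·14) = 7.5111 N/mm
F = k·δ = 7.5111 × 61.3 = 460.43 N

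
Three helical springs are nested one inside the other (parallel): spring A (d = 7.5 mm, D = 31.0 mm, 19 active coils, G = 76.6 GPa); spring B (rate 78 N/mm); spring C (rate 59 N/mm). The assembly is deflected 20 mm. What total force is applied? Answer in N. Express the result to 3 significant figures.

3810 N

k_A = Gd⁴/(8D³N_a) = (76.6×10³)(7.5⁴)/(8·31.0³·19) = 53.524 N/mm
Parallel: k_eq = 53.524 + 78 + 59 = 190.52 N/mm
F = k_eq·δ = 190.52·20 = 3810.5 N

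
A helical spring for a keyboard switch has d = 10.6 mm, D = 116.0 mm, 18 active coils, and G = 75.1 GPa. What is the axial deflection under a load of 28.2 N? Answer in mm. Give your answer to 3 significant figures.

k = Gd⁴/(8D³N_a) = (75.1×10³)(10.6⁴)/(8·116.0³·18) = 4.2182 N/mm
δ = F/k = 28.2 / 4.2182 = 6.6853 mm

6.69 mm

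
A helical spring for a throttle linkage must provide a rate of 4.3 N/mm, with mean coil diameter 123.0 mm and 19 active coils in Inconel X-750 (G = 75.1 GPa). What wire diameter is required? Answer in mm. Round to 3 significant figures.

11.3 mm

d = (8D³N_a·k / G)^(1/4) = (8·123.0³·19·4.3 / (75.1×10³))^0.25
  = (16195)^0.25 = 11.2810 mm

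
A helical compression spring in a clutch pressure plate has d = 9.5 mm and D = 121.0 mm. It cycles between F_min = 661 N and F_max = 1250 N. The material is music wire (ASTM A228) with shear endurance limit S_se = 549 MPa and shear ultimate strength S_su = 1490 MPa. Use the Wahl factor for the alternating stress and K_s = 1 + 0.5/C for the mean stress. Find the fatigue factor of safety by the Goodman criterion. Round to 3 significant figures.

C = D/d = 121.0/9.5 = 12.7368; K_W = (4C−1)/(4C−4)+0.615/C = 1.1122; K_s = 1+0.5/C = 1.0393
F_a = (F_max−F_min)/2 = 294.5 N; F_m = (F_max+F_min)/2 = 955.5 N
τ_a = K_W·8F_aD/(πd³) = 1.1122 × 105.84 = 117.71 MPa
τ_m = K_s·8F_mD/(πd³) = 1.0393 × 343.39 = 356.87 MPa
Goodman: 1/n_f = τ_a/S_se + τ_m/S_su = 117.71/549 + 356.87/1490 = 0.21441 + 0.23951 = 0.45392
n_f = 1/0.45392 = 2.203

2.20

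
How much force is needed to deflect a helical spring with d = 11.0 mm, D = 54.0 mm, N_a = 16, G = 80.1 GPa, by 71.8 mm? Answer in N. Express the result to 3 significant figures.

4180 N

k = Gd⁴/(8D³N_a) = (80.1×10³)(11.0⁴)/(8·54.0³·16) = 58.185 N/mm
F = k·δ = 58.185 × 71.8 = 4177.7 N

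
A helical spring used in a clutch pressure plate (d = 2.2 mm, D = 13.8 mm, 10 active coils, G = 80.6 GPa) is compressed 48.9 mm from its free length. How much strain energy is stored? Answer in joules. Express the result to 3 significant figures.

k = Gd⁴/(8D³N_a) = (80.6×10³)(2.2⁴)/(8·13.8³·10) = 8.9805 N/mm
U = ½kδ² = 0.5 × 8.9805 × 48.9² = 10737 N·mm = 10.737 J

10.7 J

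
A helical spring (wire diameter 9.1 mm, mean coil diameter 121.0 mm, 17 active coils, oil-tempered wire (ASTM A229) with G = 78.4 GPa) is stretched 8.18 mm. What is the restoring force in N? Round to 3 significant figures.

k = Gd⁴/(8D³N_a) = (78.4×10³)(9.1⁴)/(8·121.0³·17) = 2.2314 N/mm
F = k·δ = 2.2314 × 8.18 = 18.253 N

18.3 N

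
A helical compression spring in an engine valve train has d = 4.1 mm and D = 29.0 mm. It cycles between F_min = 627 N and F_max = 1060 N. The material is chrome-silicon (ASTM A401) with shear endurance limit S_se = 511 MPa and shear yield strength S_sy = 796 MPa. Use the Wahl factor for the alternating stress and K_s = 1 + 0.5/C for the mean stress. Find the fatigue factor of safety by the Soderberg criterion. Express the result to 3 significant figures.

0.567

C = D/d = 29.0/4.1 = 7.0732; K_W = (4C−1)/(4C−4)+0.615/C = 1.2104; K_s = 1+0.5/C = 1.0707
F_a = (F_max−F_min)/2 = 216.5 N; F_m = (F_max+F_min)/2 = 843.5 N
τ_a = K_W·8F_aD/(πd³) = 1.2104 × 231.98 = 280.79 MPa
τ_m = K_s·8F_mD/(πd³) = 1.0707 × 903.8 = 967.69 MPa
Soderberg: 1/n_f = τ_a/S_se + τ_m/S_sy = 280.79/511 + 967.69/796 = 0.54950 + 1.21569 = 1.7652
n_f = 1/1.7652 = 0.5665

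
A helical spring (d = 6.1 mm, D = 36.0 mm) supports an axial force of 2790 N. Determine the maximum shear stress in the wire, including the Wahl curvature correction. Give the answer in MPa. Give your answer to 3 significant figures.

Spring index C = D/d = 36.0/6.1 = 5.9016
K_W = (4C−1)/(4C−4) + 0.615/C = 22.607/19.607 + 0.1042 = 1.2572
τ₀ = 8FD/(πd³) = 8·2790·36.0/(π·6.1³) = 803520/713.08 = 1126.8 MPa
τ_max = K·τ₀ = 1.2572 × 1126.8 = 1416.7 MPa

1420 MPa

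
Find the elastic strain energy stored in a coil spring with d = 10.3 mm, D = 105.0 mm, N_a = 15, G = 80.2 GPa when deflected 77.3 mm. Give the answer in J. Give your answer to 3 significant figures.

19.4 J

k = Gd⁴/(8D³N_a) = (80.2×10³)(10.3⁴)/(8·105.0³·15) = 6.4979 N/mm
U = ½kδ² = 0.5 × 6.4979 × 77.3² = 19413 N·mm = 19.413 J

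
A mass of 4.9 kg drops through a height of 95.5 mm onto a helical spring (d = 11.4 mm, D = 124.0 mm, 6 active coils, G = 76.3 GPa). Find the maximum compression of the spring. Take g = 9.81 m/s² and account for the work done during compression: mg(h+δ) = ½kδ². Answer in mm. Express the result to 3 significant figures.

k = Gd⁴/(8D³N_a) = (76.3×10³)(11.4⁴)/(8·124.0³·6) = 14.081 N/mm
W = mg = 4.9 × 9.81 = 48.069 N
½kδ² − Wδ − Wh = 0 → δ = (W + √(W² + 2kWh))/k
δ = (48.069 + √(2310.6 + 129281))/14.081 = (48.069 + 362.76)/14.081 = 29.176 mm

29.2 mm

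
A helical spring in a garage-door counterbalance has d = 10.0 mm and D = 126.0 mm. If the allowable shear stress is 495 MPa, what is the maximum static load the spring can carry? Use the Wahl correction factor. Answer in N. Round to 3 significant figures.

C = D/d = 126.0/10.0 = 12.6000
K_W = (4C−1)/(4C−4) + 0.615/C = 49.400/46.400 + 0.0488 = 1.1135
τ_max = K·8FD/(πd³) → F_max = τ_allow·πd³/(8DK)
F_max = 495·π·10.0³/(8·126.0·1.1135) = 1.5551e+06/1122.4 = 1385.5 N

1390 N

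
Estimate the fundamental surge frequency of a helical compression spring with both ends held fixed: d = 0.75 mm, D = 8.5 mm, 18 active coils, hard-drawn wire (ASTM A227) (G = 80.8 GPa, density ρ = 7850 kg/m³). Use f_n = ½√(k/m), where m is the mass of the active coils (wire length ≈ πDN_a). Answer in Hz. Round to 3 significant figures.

208 Hz

k = Gd⁴/(8D³N_a) = (80.8×10³)(0.75⁴)/(8·8.5³·18) = 0.28909 N/mm = 289.09 N/m
Wire length L = πDN_a = π·8.5·18 = 480.66 mm
m = ρ·(πd²/4)·L = 7850 × 0.44179×10⁻⁶ m² × 0.48066 m = 0.001667 kg
f_n = ½√(k/m) = 0.5·√(289.09/0.001667) = 0.5·√(1.7343e+05) = 208.22 Hz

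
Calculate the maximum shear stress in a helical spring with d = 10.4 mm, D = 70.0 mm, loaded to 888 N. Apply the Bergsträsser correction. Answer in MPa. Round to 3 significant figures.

Spring index C = D/d = 70.0/10.4 = 6.7308
K_B = (4C+2)/(4C−3) = 28.923/23.923 = 1.2090
τ₀ = 8FD/(πd³) = 8·888·70.0/(π·10.4³) = 497280/3533.9 = 140.72 MPa
τ_max = K·τ₀ = 1.2090 × 140.72 = 170.13 MPa

170 MPa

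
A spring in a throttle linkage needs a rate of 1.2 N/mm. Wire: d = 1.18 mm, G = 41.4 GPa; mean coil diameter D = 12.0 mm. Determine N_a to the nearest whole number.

N_a = Gd⁴/(8D³k) = (41.4×10³ × 1.18⁴)/(8 × 12.0³ × 1.2)
    = 80265.4 / 16588.8 = 4.839 → 5 coils

5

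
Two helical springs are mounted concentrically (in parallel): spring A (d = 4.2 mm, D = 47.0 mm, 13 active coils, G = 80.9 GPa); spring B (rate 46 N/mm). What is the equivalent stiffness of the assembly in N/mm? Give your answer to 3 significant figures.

k_A = Gd⁴/(8D³N_a) = (80.9×10³)(4.2⁴)/(8·47.0³·13) = 2.3314 N/mm
Parallel: k_eq = 2.3314 + 46 = 48.331 N/mm

48.3 N/mm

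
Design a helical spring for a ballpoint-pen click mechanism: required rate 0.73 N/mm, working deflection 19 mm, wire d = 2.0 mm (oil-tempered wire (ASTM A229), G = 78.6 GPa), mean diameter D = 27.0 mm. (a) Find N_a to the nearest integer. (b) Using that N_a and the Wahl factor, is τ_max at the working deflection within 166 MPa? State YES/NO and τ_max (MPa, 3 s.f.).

(a) 11 coils; (b) YES, τ_max = 131 MPa

N_a = Gd⁴/(8D³k) = (78.6×10³)(2.0⁴)/(8·27.0³·0.73) = 10.94 → N_a = 11
Actual rate k = Gd⁴/(8D³·11) = 0.72605 N/mm
Working load F = kδ = 0.72605·19 = 13.795 N
C = 27.0/2.0 = 13.5000; K_W = (4C−1)/(4C−4)+0.615/C = 1.1056
τ_max = K_W·8FD/(πd³) = 1.1056·118.56 = 131.07 MPa
τ_max ≤ 166 MPa → acceptable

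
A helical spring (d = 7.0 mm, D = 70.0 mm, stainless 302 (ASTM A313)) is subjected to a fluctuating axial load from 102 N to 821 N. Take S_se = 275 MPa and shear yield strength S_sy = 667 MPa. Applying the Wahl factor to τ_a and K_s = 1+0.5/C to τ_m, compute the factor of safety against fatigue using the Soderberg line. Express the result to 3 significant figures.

C = D/d = 70.0/7.0 = 10.0000; K_W = (4C−1)/(4C−4)+0.615/C = 1.1448; K_s = 1+0.5/C = 1.0500
F_a = (F_max−F_min)/2 = 359.5 N; F_m = (F_max+F_min)/2 = 461.5 N
τ_a = K_W·8F_aD/(πd³) = 1.1448 × 186.83 = 213.89 MPa
τ_m = K_s·8F_mD/(πd³) = 1.0500 × 239.84 = 251.83 MPa
Soderberg: 1/n_f = τ_a/S_se + τ_m/S_sy = 213.89/275 + 251.83/667 = 0.77777 + 0.37755 = 1.1553
n_f = 1/1.1553 = 0.8656

0.866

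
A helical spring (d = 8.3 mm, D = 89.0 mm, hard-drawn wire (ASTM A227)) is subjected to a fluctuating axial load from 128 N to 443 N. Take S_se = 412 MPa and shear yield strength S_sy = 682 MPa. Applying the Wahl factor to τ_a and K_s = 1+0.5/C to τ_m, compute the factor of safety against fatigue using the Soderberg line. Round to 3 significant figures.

2.89

C = D/d = 89.0/8.3 = 10.7229; K_W = (4C−1)/(4C−4)+0.615/C = 1.1345; K_s = 1+0.5/C = 1.0466
F_a = (F_max−F_min)/2 = 157.5 N; F_m = (F_max+F_min)/2 = 285.5 N
τ_a = K_W·8F_aD/(πd³) = 1.1345 × 62.428 = 70.824 MPa
τ_m = K_s·8F_mD/(πd³) = 1.0466 × 113.16 = 118.44 MPa
Soderberg: 1/n_f = τ_a/S_se + τ_m/S_sy = 70.824/412 + 118.44/682 = 0.17190 + 0.17366 = 0.34557
n_f = 1/0.34557 = 2.894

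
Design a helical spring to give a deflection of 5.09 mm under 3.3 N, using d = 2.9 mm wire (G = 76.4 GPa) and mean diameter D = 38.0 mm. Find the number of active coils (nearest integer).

Required rate k = F/δ = 3.3/5.09 = 0.64833 N/mm
N_a = Gd⁴/(8D³k) = (76.4×10³ × 2.9⁴)/(8 × 38.0³ × 0.64833)
    = 5.40363e+06 / 284601 = 18.99 → 19 coils

19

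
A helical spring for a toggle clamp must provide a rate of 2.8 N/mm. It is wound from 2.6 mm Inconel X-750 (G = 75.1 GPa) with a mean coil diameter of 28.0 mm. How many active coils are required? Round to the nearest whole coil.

7

N_a = Gd⁴/(8D³k) = (75.1×10³ × 2.6⁴)/(8 × 28.0³ × 2.8)
    = 3.43189e+06 / 491725 = 6.979 → 7 coils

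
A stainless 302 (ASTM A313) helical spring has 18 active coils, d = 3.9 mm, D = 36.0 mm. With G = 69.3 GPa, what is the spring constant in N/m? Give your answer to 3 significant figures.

k = Gd⁴/(8D³N_a) = (69.3×10³ × 3.9⁴) / (8 × 36.0³ × 18)
  = 1.60321e+07 / 6.71846e+06 = 2.3863 N/mm = 2386.3 N/m

2390 N/m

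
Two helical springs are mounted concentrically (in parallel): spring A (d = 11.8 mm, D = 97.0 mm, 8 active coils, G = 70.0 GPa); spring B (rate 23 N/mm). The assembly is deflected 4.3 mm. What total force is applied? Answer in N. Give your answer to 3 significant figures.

k_A = Gd⁴/(8D³N_a) = (70.0×10³)(11.8⁴)/(8·97.0³·8) = 23.234 N/mm
Parallel: k_eq = 23.234 + 23 = 46.234 N/mm
F = k_eq·δ = 46.234·4.3 = 198.81 N

199 N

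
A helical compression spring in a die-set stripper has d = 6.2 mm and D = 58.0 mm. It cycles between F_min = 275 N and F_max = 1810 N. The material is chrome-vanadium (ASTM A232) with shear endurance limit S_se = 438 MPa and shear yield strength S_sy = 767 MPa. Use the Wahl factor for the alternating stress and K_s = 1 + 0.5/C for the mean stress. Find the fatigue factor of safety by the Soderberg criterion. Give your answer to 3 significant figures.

C = D/d = 58.0/6.2 = 9.3548; K_W = (4C−1)/(4C−4)+0.615/C = 1.1555; K_s = 1+0.5/C = 1.0534
F_a = (F_max−F_min)/2 = 767.5 N; F_m = (F_max+F_min)/2 = 1042.5 N
τ_a = K_W·8F_aD/(πd³) = 1.1555 × 475.63 = 549.6 MPa
τ_m = K_s·8F_mD/(πd³) = 1.0534 × 646.05 = 680.58 MPa
Soderberg: 1/n_f = τ_a/S_se + τ_m/S_sy = 549.6/438 + 680.58/767 = 1.25479 + 0.88733 = 2.1421
n_f = 1/2.1421 = 0.4668

0.467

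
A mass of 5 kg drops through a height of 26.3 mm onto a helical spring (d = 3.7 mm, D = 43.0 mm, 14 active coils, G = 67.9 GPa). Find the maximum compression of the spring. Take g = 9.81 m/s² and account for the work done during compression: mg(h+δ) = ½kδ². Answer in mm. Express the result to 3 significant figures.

88.9 mm

k = Gd⁴/(8D³N_a) = (67.9×10³)(3.7⁴)/(8·43.0³·14) = 1.4291 N/mm
W = mg = 5 × 9.81 = 49.05 N
½kδ² − Wδ − Wh = 0 → δ = (W + √(W² + 2kWh))/k
δ = (49.05 + √(2405.9 + 3687.04))/1.4291 = (49.05 + 78.057)/1.4291 = 88.944 mm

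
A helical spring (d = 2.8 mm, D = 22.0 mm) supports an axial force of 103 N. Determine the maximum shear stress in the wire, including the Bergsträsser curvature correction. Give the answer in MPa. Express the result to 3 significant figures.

309 MPa

Spring index C = D/d = 22.0/2.8 = 7.8571
K_B = (4C+2)/(4C−3) = 33.429/28.429 = 1.1759
τ₀ = 8FD/(πd³) = 8·103·22.0/(π·2.8³) = 18128/68.964 = 262.86 MPa
τ_max = K·τ₀ = 1.1759 × 262.86 = 309.09 MPa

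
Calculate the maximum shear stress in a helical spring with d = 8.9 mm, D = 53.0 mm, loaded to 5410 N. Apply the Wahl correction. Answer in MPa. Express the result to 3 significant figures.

Spring index C = D/d = 53.0/8.9 = 5.9551
K_W = (4C−1)/(4C−4) + 0.615/C = 22.820/19.820 + 0.1033 = 1.2546
τ₀ = 8FD/(πd³) = 8·5410·53.0/(π·8.9³) = 2.29384e+06/2214.7 = 1035.7 MPa
τ_max = K·τ₀ = 1.2546 × 1035.7 = 1299.5 MPa

1300 MPa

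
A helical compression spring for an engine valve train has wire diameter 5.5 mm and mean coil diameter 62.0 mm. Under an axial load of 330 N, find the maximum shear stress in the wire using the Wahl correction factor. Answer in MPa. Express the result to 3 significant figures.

Spring index C = D/d = 62.0/5.5 = 11.2727
K_W = (4C−1)/(4C−4) + 0.615/C = 44.091/41.091 + 0.0546 = 1.1276
τ₀ = 8FD/(πd³) = 8·330·62.0/(π·5.5³) = 163680/522.68 = 313.15 MPa
τ_max = K·τ₀ = 1.1276 × 313.15 = 353.1 MPa

353 MPa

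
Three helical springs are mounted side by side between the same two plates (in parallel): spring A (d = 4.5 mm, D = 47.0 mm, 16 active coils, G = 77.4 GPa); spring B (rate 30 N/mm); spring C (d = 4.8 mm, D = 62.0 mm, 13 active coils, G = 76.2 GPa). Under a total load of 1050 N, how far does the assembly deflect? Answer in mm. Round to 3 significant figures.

k_A = Gd⁴/(8D³N_a) = (77.4×10³)(4.5⁴)/(8·47.0³·16) = 2.3883 N/mm
k_C = Gd⁴/(8D³N_a) = (76.2×10³)(4.8⁴)/(8·62.0³·13) = 1.632 N/mm
Parallel: k_eq = 2.3883 + 30 + 1.632 = 34.02 N/mm
δ = F/k_eq = 1050/34.02 = 30.864 mm

30.9 mm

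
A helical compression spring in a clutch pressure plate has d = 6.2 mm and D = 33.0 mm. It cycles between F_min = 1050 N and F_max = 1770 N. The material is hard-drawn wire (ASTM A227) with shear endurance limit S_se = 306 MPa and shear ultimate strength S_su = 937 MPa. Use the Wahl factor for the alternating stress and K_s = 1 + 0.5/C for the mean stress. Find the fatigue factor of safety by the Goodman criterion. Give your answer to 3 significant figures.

C = D/d = 33.0/6.2 = 5.3226; K_W = (4C−1)/(4C−4)+0.615/C = 1.2891; K_s = 1+0.5/C = 1.0939
F_a = (F_max−F_min)/2 = 360 N; F_m = (F_max+F_min)/2 = 1410 N
τ_a = K_W·8F_aD/(πd³) = 1.2891 × 126.94 = 163.63 MPa
τ_m = K_s·8F_mD/(πd³) = 1.0939 × 497.16 = 543.87 MPa
Goodman: 1/n_f = τ_a/S_se + τ_m/S_su = 163.63/306 + 543.87/937 = 0.53473 + 0.58043 = 1.1152
n_f = 1/1.1152 = 0.8967

0.897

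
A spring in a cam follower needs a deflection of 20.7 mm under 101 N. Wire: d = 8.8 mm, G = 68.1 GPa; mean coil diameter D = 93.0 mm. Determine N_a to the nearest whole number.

Required rate k = F/δ = 101/20.7 = 4.8792 N/mm
N_a = Gd⁴/(8D³k) = (68.1×10³ × 8.8⁴)/(8 × 93.0³ × 4.8792)
    = 4.08393e+08 / 3.13971e+07 = 13.01 → 13 coils

13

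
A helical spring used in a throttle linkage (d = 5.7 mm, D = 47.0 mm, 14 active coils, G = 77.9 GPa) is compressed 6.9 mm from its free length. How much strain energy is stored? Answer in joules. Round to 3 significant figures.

k = Gd⁴/(8D³N_a) = (77.9×10³)(5.7⁴)/(8·47.0³·14) = 7.0717 N/mm
U = ½kδ² = 0.5 × 7.0717 × 6.9² = 168.34 N·mm = 0.16834 J

0.168 J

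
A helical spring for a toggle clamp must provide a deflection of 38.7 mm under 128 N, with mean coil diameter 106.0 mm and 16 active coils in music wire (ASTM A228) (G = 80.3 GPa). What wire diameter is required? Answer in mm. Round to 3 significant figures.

8.90 mm

Required rate k = F/δ = 128/38.7 = 3.3075 N/mm
d = (8D³N_a·k / G)^(1/4) = (8·106.0³·16·3.3075 / (80.3×10³))^0.25
  = (6279.3)^0.25 = 8.9018 mm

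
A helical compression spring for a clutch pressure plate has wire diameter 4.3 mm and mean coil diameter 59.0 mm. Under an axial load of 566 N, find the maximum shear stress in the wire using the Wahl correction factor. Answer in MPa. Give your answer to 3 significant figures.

Spring index C = D/d = 59.0/4.3 = 13.7209
K_W = (4C−1)/(4C−4) + 0.615/C = 53.884/50.884 + 0.0448 = 1.1038
τ₀ = 8FD/(πd³) = 8·566·59.0/(π·4.3³) = 267152/249.78 = 1069.6 MPa
τ_max = K·τ₀ = 1.1038 × 1069.6 = 1180.6 MPa

1180 MPa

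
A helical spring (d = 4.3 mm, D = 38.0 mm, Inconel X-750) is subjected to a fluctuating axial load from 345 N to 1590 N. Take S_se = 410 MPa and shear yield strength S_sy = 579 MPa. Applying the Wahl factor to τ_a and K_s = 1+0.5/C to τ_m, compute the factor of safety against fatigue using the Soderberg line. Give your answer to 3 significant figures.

0.232

C = D/d = 38.0/4.3 = 8.8372; K_W = (4C−1)/(4C−4)+0.615/C = 1.1653; K_s = 1+0.5/C = 1.0566
F_a = (F_max−F_min)/2 = 622.5 N; F_m = (F_max+F_min)/2 = 967.5 N
τ_a = K_W·8F_aD/(πd³) = 1.1653 × 757.63 = 882.86 MPa
τ_m = K_s·8F_mD/(πd³) = 1.0566 × 1177.5 = 1244.1 MPa
Soderberg: 1/n_f = τ_a/S_se + τ_m/S_sy = 882.86/410 + 1244.1/579 = 2.15332 + 2.14878 = 4.3021
n_f = 1/4.3021 = 0.2324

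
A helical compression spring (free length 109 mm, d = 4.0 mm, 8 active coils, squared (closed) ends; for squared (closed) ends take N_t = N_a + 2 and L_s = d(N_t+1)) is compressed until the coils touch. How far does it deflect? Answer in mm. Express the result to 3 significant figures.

65.0 mm

N_t = 10; L_s = 4.0·11 = 44 mm
δ_solid = L₀ − L_s = 109 − 44 = 65 mm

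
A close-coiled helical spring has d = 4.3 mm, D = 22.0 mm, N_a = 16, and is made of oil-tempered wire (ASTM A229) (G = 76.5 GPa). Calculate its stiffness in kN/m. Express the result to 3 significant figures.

k = Gd⁴/(8D³N_a) = (76.5×10³ × 4.3⁴) / (8 × 22.0³ × 16)
  = 2.61538e+07 / 1.36294e+06 = 19.189 N/mm

19.2 kN/m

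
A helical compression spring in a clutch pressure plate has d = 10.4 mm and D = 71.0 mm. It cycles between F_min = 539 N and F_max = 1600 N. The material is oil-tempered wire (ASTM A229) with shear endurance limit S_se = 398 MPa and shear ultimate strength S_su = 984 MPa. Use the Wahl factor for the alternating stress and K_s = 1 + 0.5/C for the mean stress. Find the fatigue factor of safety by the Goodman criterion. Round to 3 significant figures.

2.23

C = D/d = 71.0/10.4 = 6.8269; K_W = (4C−1)/(4C−4)+0.615/C = 1.2188; K_s = 1+0.5/C = 1.0732
F_a = (F_max−F_min)/2 = 530.5 N; F_m = (F_max+F_min)/2 = 1069.5 N
τ_a = K_W·8F_aD/(πd³) = 1.2188 × 85.268 = 103.92 MPa
τ_m = K_s·8F_mD/(πd³) = 1.0732 × 171.9 = 184.49 MPa
Goodman: 1/n_f = τ_a/S_se + τ_m/S_su = 103.92/398 + 184.49/984 = 0.26112 + 0.18749 = 0.44861
n_f = 1/0.44861 = 2.229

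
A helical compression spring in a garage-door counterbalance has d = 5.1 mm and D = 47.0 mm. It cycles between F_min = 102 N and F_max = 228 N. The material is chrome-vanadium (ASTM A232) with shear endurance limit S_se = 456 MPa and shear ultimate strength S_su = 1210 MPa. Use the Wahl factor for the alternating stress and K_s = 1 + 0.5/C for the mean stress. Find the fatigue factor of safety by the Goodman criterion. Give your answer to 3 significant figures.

C = D/d = 47.0/5.1 = 9.2157; K_W = (4C−1)/(4C−4)+0.615/C = 1.1580; K_s = 1+0.5/C = 1.0543
F_a = (F_max−F_min)/2 = 63 N; F_m = (F_max+F_min)/2 = 165 N
τ_a = K_W·8F_aD/(πd³) = 1.1580 × 56.842 = 65.824 MPa
τ_m = K_s·8F_mD/(πd³) = 1.0543 × 148.87 = 156.95 MPa
Goodman: 1/n_f = τ_a/S_se + τ_m/S_su = 65.824/456 + 156.95/1210 = 0.14435 + 0.12971 = 0.27406
n_f = 1/0.27406 = 3.649

3.65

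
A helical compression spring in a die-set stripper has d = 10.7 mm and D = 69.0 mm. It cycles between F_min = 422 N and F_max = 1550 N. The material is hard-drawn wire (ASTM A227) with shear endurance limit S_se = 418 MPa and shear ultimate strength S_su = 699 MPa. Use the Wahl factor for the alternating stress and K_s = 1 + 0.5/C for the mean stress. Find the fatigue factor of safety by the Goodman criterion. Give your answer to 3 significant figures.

C = D/d = 69.0/10.7 = 6.4486; K_W = (4C−1)/(4C−4)+0.615/C = 1.2330; K_s = 1+0.5/C = 1.0775
F_a = (F_max−F_min)/2 = 564 N; F_m = (F_max+F_min)/2 = 986 N
τ_a = K_W·8F_aD/(πd³) = 1.2330 × 80.894 = 99.744 MPa
τ_m = K_s·8F_mD/(πd³) = 1.0775 × 141.42 = 152.39 MPa
Goodman: 1/n_f = τ_a/S_se + τ_m/S_su = 99.744/418 + 152.39/699 = 0.23862 + 0.21801 = 0.45663
n_f = 1/0.45663 = 2.19

2.19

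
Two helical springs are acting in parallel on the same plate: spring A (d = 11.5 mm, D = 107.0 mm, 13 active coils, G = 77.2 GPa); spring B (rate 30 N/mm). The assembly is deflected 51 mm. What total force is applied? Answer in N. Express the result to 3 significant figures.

2070 N

k_A = Gd⁴/(8D³N_a) = (77.2×10³)(11.5⁴)/(8·107.0³·13) = 10.598 N/mm
Parallel: k_eq = 10.598 + 30 = 40.598 N/mm
F = k_eq·δ = 40.598·51 = 2070.5 N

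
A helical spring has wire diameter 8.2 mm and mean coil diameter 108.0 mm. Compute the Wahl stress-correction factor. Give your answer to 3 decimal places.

C = D/d = 108.0/8.2 = 13.1707
K_W = (4C−1)/(4C−4) + 0.615/C = 51.683/48.683 + 0.0467 = 1.1083

1.108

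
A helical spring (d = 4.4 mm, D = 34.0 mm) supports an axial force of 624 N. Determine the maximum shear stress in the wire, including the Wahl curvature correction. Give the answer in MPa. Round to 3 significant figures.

Spring index C = D/d = 34.0/4.4 = 7.7273
K_W = (4C−1)/(4C−4) + 0.615/C = 29.909/26.909 + 0.0796 = 1.1911
τ₀ = 8FD/(πd³) = 8·624·34.0/(π·4.4³) = 169728/267.61 = 634.23 MPa
τ_max = K·τ₀ = 1.1911 × 634.23 = 755.41 MPa

755 MPa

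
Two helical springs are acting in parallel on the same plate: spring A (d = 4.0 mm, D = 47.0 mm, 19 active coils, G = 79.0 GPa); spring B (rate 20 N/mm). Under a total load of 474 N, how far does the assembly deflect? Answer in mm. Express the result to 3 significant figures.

k_A = Gd⁴/(8D³N_a) = (79.0×10³)(4.0⁴)/(8·47.0³·19) = 1.2815 N/mm
Parallel: k_eq = 1.2815 + 20 = 21.282 N/mm
δ = F/k_eq = 474/21.282 = 22.273 mm

22.3 mm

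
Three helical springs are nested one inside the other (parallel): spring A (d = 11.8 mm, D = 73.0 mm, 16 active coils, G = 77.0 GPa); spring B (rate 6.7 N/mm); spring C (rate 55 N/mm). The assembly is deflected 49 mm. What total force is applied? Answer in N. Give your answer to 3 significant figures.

4490 N

k_A = Gd⁴/(8D³N_a) = (77.0×10³)(11.8⁴)/(8·73.0³·16) = 29.981 N/mm
Parallel: k_eq = 29.981 + 6.7 + 55 = 91.681 N/mm
F = k_eq·δ = 91.681·49 = 4492.3 N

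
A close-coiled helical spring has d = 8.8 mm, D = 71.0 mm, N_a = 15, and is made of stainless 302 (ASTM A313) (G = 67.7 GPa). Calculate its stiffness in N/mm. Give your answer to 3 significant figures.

9.45 N/mm

k = Gd⁴/(8D³N_a) = (67.7×10³ × 8.8⁴) / (8 × 71.0³ × 15)
  = 4.05994e+08 / 4.29493e+07 = 9.4529 N/mm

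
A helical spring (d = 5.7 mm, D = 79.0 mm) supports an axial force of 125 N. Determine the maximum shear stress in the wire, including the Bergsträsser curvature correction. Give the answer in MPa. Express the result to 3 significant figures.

149 MPa

Spring index C = D/d = 79.0/5.7 = 13.8596
K_B = (4C+2)/(4C−3) = 57.439/52.439 = 1.0953
τ₀ = 8FD/(πd³) = 8·125·79.0/(π·5.7³) = 79000/581.8 = 135.79 MPa
τ_max = K·τ₀ = 1.0953 × 135.79 = 148.73 MPa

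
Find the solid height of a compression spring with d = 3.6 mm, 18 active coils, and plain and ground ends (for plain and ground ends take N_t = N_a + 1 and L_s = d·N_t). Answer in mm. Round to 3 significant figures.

68.4 mm

plain and ground ends: N_t = N_a + 1 = 18 + 1 = 19
L_s = d·N_t = 3.6 × 19 = 68.4 mm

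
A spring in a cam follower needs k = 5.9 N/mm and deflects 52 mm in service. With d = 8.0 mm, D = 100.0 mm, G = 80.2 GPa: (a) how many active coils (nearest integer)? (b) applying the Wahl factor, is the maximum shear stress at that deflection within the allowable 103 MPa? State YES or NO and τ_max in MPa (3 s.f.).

(a) 7 coils; (b) NO, τ_max = 169 MPa

N_a = Gd⁴/(8D³k) = (80.2×10³)(8.0⁴)/(8·100.0³·5.9) = 6.96 → N_a = 7
Actual rate k = Gd⁴/(8D³·7) = 5.8661 N/mm
Working load F = kδ = 5.8661·52 = 305.03 N
C = 100.0/8.0 = 12.5000; K_W = (4C−1)/(4C−4)+0.615/C = 1.1144
τ_max = K_W·8FD/(πd³) = 1.1144·151.71 = 169.07 MPa
τ_max > 103 MPa → exceeds allowable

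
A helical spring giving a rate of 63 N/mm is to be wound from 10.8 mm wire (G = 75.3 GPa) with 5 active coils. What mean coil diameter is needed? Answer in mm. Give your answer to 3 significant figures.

D = (Gd⁴/(8N_a·k))^(1/3) = (75.3×10³·10.8⁴/(8·5·63))^(1/3)
  = (406527)^(1/3) = 74.0792 mm

74.1 mm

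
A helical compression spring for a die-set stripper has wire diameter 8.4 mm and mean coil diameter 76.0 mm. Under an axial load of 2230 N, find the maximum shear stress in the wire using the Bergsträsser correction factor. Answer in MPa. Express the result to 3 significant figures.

838 MPa

Spring index C = D/d = 76.0/8.4 = 9.0476
K_B = (4C+2)/(4C−3) = 38.190/33.190 = 1.1506
τ₀ = 8FD/(πd³) = 8·2230·76.0/(π·8.4³) = 1.35584e+06/1862 = 728.15 MPa
τ_max = K·τ₀ = 1.1506 × 728.15 = 837.84 MPa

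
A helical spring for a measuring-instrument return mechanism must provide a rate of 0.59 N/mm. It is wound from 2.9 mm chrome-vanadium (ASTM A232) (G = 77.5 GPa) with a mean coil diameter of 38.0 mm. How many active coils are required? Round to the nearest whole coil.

21

N_a = Gd⁴/(8D³k) = (77.5×10³ × 2.9⁴)/(8 × 38.0³ × 0.59)
    = 5.48143e+06 / 258996 = 21.16 → 21 coils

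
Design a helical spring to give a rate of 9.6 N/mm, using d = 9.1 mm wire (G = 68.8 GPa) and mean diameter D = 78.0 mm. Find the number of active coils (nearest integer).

13

N_a = Gd⁴/(8D³k) = (68.8×10³ × 9.1⁴)/(8 × 78.0³ × 9.6)
    = 4.71796e+08 / 3.64456e+07 = 12.95 → 13 coils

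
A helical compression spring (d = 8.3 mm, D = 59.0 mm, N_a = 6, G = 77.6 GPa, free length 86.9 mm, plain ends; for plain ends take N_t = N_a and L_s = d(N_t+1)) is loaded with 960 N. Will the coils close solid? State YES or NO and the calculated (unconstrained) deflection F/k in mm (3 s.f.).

k = Gd⁴/(8D³N_a) = (77.6×10³)(8.3⁴)/(8·59.0³·6) = 37.357 N/mm
N_t = 6; L_s = 8.3·7 = 58.1 mm; δ_solid = L₀ − L_s = 86.9 − 58.1 = 28.8 mm
δ = F/k = 960/37.357 = 25.698 mm
δ < δ_solid → spring does not go solid

NO, δ = 25.7 mm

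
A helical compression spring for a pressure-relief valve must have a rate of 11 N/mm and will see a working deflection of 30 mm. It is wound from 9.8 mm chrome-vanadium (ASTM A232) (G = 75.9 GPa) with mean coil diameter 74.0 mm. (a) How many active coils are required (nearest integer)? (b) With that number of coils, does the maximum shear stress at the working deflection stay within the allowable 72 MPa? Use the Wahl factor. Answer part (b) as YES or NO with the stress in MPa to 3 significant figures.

N_a = Gd⁴/(8D³k) = (75.9×10³)(9.8⁴)/(8·74.0³·11) = 19.63 → N_a = 20
Actual rate k = Gd⁴/(8D³·20) = 10.798 N/mm
Working load F = kδ = 10.798·30 = 323.93 N
C = 74.0/9.8 = 7.5510; K_W = (4C−1)/(4C−4)+0.615/C = 1.1959
τ_max = K_W·8FD/(πd³) = 1.1959·64.855 = 77.563 MPa
τ_max > 72 MPa → exceeds allowable

(a) 20 coils; (b) NO, τ_max = 77.6 MPa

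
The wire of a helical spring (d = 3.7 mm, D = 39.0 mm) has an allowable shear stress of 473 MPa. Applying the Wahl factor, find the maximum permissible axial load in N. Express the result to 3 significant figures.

C = D/d = 39.0/3.7 = 10.5405
K_W = (4C−1)/(4C−4) + 0.615/C = 41.162/38.162 + 0.0583 = 1.1370
τ_max = K·8FD/(πd³) → F_max = τ_allow·πd³/(8DK)
F_max = 473·π·3.7³/(8·39.0·1.1370) = 75269/354.73 = 212.19 N

212 N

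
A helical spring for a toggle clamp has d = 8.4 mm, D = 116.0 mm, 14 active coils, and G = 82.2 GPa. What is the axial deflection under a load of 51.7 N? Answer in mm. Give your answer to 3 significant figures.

k = Gd⁴/(8D³N_a) = (82.2×10³)(8.4⁴)/(8·116.0³·14) = 2.341 N/mm
δ = F/k = 51.7 / 2.341 = 22.085 mm

22.1 mm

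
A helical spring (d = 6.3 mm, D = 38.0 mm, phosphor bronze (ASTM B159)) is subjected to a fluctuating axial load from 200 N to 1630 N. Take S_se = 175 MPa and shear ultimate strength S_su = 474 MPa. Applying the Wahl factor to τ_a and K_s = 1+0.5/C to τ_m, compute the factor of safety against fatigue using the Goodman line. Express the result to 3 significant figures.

0.359

C = D/d = 38.0/6.3 = 6.0317; K_W = (4C−1)/(4C−4)+0.615/C = 1.2510; K_s = 1+0.5/C = 1.0829
F_a = (F_max−F_min)/2 = 715 N; F_m = (F_max+F_min)/2 = 915 N
τ_a = K_W·8F_aD/(πd³) = 1.2510 × 276.7 = 346.15 MPa
τ_m = K_s·8F_mD/(πd³) = 1.0829 × 354.1 = 383.45 MPa
Goodman: 1/n_f = τ_a/S_se + τ_m/S_su = 346.15/175 + 383.45/474 = 1.97803 + 0.80897 = 2.787
n_f = 1/2.787 = 0.3588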